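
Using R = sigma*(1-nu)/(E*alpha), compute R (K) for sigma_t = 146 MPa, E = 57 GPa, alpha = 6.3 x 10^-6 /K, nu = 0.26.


Thermal shock resistance: R = sigma * (1 - nu) / (E * alpha)
  Numerator = 146 * (1 - 0.26) = 108.04
  Denominator = 57 * 1000 * (6.3 x 10^-6) = 0.3591
  R = 108.04 / 0.3591 = 300.9 K

300.9 K


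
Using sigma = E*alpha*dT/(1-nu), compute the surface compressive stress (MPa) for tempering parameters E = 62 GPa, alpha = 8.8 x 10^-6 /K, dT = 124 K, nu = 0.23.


Tempering stress: sigma = E * alpha * dT / (1 - nu)
  E (MPa) = 62 * 1000 = 62000
  Numerator = 62000 * (8.8 x 10^-6) * 124 = 67.6544
  Denominator = 1 - 0.23 = 0.77
  sigma = 67.6544 / 0.77 = 87.9 MPa

87.9 MPa


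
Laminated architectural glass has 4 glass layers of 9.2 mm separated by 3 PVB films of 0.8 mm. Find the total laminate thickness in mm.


Total thickness = glass contribution + PVB contribution
  Glass: 4 * 9.2 = 36.8 mm
  PVB: 3 * 0.8 = 2.4 mm
  Total = 36.8 + 2.4 = 39.2 mm

39.2 mm


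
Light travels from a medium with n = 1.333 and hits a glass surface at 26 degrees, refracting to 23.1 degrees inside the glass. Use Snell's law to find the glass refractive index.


Apply Snell's law: n1 * sin(theta1) = n2 * sin(theta2)
  n2 = n1 * sin(theta1) / sin(theta2)
  sin(26) = 0.438371
  sin(23.1) = 0.392337
  n2 = 1.333 * 0.438371 / 0.392337 = 1.4894

1.4894


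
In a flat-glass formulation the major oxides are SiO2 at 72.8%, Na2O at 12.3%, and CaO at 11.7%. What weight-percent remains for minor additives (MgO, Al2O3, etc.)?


Sum the three major oxides:
  SiO2 + Na2O + CaO = 72.8 + 12.3 + 11.7 = 96.8%
Subtract from 100%:
  Others = 100 - 96.8 = 3.2%

3.2%


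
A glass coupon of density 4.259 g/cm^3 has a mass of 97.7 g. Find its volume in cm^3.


Rearrange rho = m / V:
  V = m / rho
  V = 97.7 / 4.259 = 22.94 cm^3

22.94 cm^3


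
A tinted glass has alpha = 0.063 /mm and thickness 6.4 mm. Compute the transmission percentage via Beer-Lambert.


Beer-Lambert law: T = exp(-alpha * thickness)
  exponent = -0.063 * 6.4 = -0.4032
  T = exp(-0.4032) = 0.6682
  Percentage = 0.6682 * 100 = 66.82%

66.82%


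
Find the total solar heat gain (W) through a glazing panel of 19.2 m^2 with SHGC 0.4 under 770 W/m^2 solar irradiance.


Solar heat gain: Q = Area * SHGC * Irradiance
  Q = 19.2 * 0.4 * 770 = 5913.6 W

5913.6 W


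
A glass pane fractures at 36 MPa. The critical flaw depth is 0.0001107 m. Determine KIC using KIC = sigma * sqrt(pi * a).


Fracture toughness: KIC = sigma * sqrt(pi * a)
  pi * a = pi * 0.0001107 = 0.000347774
  sqrt(pi * a) = 0.018649
  KIC = 36 * 0.018649 = 0.671 MPa*sqrt(m)

0.671 MPa*sqrt(m)


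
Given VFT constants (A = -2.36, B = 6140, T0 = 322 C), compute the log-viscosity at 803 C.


VFT equation: log(eta) = A + B / (T - T0)
  T - T0 = 803 - 322 = 481
  B / (T - T0) = 6140 / 481 = 12.765
  log(eta) = -2.36 + 12.765 = 10.405

10.405


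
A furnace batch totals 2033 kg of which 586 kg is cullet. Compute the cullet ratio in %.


Cullet ratio = (cullet mass / total batch mass) * 100
  Ratio = 586 / 2033 * 100 = 28.82%

28.82%


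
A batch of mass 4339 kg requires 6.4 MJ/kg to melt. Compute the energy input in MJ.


Total energy = mass * specific energy
  E = 4339 * 6.4 = 27769.6 MJ

27769.6 MJ


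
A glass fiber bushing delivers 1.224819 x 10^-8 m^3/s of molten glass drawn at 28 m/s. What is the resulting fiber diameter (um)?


Cross-sectional area from continuity:
  A = Q / v = 1.224819 x 10^-8 / 28 = 4.374354 x 10^-10 m^2
Diameter from circular cross-section:
  d = sqrt(4A / pi) * 10^6 (m -> um)
  d = sqrt(4 * 4.374354 x 10^-10 / pi) * 10^6 = 23.6 um

23.6 um


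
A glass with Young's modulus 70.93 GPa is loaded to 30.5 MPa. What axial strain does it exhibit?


Rearrange E = sigma / epsilon:
  epsilon = sigma / E
  E (MPa) = 70.93 * 1000 = 70930
  epsilon = 30.5 / 70930 = 0.00043

0.00043


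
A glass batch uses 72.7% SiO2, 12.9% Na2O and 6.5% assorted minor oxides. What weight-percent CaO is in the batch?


Pieces sum to 100%:
  CaO = 100 - (SiO2 + Na2O + others)
  CaO = 100 - (72.7 + 12.9 + 6.5) = 7.9%

7.9%


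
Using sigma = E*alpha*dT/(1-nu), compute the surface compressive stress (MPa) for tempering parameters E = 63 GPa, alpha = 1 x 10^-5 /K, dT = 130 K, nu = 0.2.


Tempering stress: sigma = E * alpha * dT / (1 - nu)
  E (MPa) = 63 * 1000 = 63000
  Numerator = 63000 * (1 x 10^-5) * 130 = 81.9
  Denominator = 1 - 0.2 = 0.8
  sigma = 81.9 / 0.8 = 102.4 MPa

102.4 MPa


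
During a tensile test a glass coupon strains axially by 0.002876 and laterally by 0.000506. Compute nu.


Poisson's ratio: nu = lateral strain / axial strain
  nu = 0.000506 / 0.002876 = 0.1759

0.1759


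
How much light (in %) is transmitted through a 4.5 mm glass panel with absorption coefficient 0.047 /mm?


Beer-Lambert law: T = exp(-alpha * thickness)
  exponent = -0.047 * 4.5 = -0.2115
  T = exp(-0.2115) = 0.8094
  Percentage = 0.8094 * 100 = 80.94%

80.94%


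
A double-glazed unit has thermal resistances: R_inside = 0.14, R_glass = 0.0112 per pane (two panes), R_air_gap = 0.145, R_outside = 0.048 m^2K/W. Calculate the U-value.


Total thermal resistance (series):
  R_total = R_in + R_glass + R_air + R_glass + R_out
  R_total = 0.14 + 0.0112 + 0.145 + 0.0112 + 0.048 = 0.3554 m^2K/W
U-value = 1 / R_total = 1 / 0.3554 = 2.814 W/m^2K

2.814 W/m^2K


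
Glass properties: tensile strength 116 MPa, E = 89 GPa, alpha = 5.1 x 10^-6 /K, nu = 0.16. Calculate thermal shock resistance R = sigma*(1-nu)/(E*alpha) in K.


Thermal shock resistance: R = sigma * (1 - nu) / (E * alpha)
  Numerator = 116 * (1 - 0.16) = 97.44
  Denominator = 89 * 1000 * (5.1 x 10^-6) = 0.4539
  R = 97.44 / 0.4539 = 214.7 K

214.7 K


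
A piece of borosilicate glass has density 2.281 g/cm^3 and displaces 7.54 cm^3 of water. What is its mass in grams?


Rearrange rho = m / V:
  m = rho * V
  m = 2.281 * 7.54 = 17.199 g

17.199 g


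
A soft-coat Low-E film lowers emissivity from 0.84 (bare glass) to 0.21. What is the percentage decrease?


Percentage reduction = (1 - coated/uncoated) * 100
  Ratio = 0.21 / 0.84 = 0.25
  Reduction = (1 - 0.25) * 100 = 75.0%

75.0%


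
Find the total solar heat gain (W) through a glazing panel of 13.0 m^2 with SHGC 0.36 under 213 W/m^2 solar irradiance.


Solar heat gain: Q = Area * SHGC * Irradiance
  Q = 13.0 * 0.36 * 213 = 996.8 W

996.8 W


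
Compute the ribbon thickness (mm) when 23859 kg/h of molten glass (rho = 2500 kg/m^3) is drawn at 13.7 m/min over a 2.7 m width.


Ribbon cross-section from mass balance:
  Volume rate = throughput / density = 23859 / 2500 = 9.5436 m^3/h
  thickness = volume rate / (speed * 60 * width), i.e.
  thickness = throughput / (60 * speed * width * density) * 1000
  thickness = 23859 / (60 * 13.7 * 2.7 * 2500) * 1000 = 4.3 mm

4.3 mm


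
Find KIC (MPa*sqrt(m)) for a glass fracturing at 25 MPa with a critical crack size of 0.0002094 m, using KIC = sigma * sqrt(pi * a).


Fracture toughness: KIC = sigma * sqrt(pi * a)
  pi * a = pi * 0.0002094 = 0.00065785
  sqrt(pi * a) = 0.025649
  KIC = 25 * 0.025649 = 0.641 MPa*sqrt(m)

0.641 MPa*sqrt(m)


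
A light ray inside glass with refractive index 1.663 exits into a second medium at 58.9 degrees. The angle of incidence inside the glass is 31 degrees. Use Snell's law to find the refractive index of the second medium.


Apply Snell's law: n1 * sin(theta1) = n2 * sin(theta2)
  n2 = n1 * sin(theta1) / sin(theta2)
  sin(31) = 0.515038
  sin(58.9) = 0.856267
  n2 = 1.663 * 0.515038 / 0.856267 = 1.0003

1.0003


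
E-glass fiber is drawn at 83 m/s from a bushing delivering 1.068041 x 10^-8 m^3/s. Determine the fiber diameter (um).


Cross-sectional area from continuity:
  A = Q / v = 1.068041 x 10^-8 / 83 = 1.286796 x 10^-10 m^2
Diameter from circular cross-section:
  d = sqrt(4A / pi) * 10^6 (m -> um)
  d = sqrt(4 * 1.286796 x 10^-10 / pi) * 10^6 = 12.8 um

12.8 um


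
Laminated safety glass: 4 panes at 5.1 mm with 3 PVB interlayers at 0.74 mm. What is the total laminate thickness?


Total thickness = glass contribution + PVB contribution
  Glass: 4 * 5.1 = 20.4 mm
  PVB: 3 * 0.74 = 2.22 mm
  Total = 20.4 + 2.22 = 22.62 mm

22.62 mm


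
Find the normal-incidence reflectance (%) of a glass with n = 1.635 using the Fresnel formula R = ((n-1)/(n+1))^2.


Fresnel reflectance at normal incidence:
  R = ((n - 1)/(n + 1))^2
  (n - 1)/(n + 1) = (1.635 - 1)/(1.635 + 1) = 0.240987
  R = 0.240987^2 = 0.0580747
  R(%) = 0.0580747 * 100 = 5.807%

5.807%


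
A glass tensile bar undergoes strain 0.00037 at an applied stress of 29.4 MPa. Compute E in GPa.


Young's modulus: E = stress / strain
  E = 29.4 MPa / 0.00037 = 79459.46 MPa
Convert to GPa: 79459.46 / 1000 = 79.46 GPa

79.46 GPa


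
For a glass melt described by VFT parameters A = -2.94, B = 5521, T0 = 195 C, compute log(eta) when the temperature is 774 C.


VFT equation: log(eta) = A + B / (T - T0)
  T - T0 = 774 - 195 = 579
  B / (T - T0) = 5521 / 579 = 9.535
  log(eta) = -2.94 + 9.535 = 6.595

6.595


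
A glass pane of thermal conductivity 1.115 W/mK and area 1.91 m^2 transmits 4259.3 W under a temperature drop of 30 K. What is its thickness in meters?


Fourier's law: t = k * A * dT / Q
  t = 1.115 * 1.91 * 30 / 4259.3
  t = 63.8895 / 4259.3 = 0.015 m

0.015 m


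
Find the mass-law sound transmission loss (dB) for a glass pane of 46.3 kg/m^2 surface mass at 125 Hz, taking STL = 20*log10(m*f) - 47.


Mass law: STL = 20 * log10(m * f) - 47
  m * f = 46.3 * 125 = 5787.5
  log10(5787.5) = 3.76249
  STL = 20 * 3.76249 - 47 = 75.2498 - 47 = 28.2 dB

28.2 dB


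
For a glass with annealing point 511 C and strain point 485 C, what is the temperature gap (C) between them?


Gap = T_anneal - T_strain:
  gap = 511 - 485 = 26 C

26 C


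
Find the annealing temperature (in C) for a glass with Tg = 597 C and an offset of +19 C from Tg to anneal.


The annealing temperature is Tg plus the offset:
  T_anneal = 597 + 19 = 616 C

616 C


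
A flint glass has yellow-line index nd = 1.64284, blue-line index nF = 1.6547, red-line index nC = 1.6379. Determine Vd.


Abbe number formula: Vd = (nd - 1) / (nF - nC)
  nd - 1 = 1.64284 - 1 = 0.64284
  nF - nC = 1.6547 - 1.6379 = 0.0168
  Vd = 0.64284 / 0.0168 = 38.26

38.26


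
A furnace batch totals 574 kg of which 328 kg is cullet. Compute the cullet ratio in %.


Cullet ratio = (cullet mass / total batch mass) * 100
  Ratio = 328 / 574 * 100 = 57.14%

57.14%


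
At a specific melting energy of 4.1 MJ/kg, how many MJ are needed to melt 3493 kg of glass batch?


Total energy = mass * specific energy
  E = 3493 * 4.1 = 14321.3 MJ

14321.3 MJ


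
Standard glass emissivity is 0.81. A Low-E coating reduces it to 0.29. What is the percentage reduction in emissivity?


Percentage reduction = (1 - coated/uncoated) * 100
  Ratio = 0.29 / 0.81 = 0.358
  Reduction = (1 - 0.358) * 100 = 64.2%

64.2%


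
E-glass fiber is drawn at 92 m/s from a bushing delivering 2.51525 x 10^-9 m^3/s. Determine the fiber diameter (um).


Cross-sectional area from continuity:
  A = Q / v = 2.51525 x 10^-9 / 92 = 2.733967 x 10^-11 m^2
Diameter from circular cross-section:
  d = sqrt(4A / pi) * 10^6 (m -> um)
  d = sqrt(4 * 2.733967 x 10^-11 / pi) * 10^6 = 5.9 um

5.9 um


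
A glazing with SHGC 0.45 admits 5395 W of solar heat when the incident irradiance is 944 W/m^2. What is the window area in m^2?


Rearrange Q = Area * SHGC * Irradiance:
  Area = Q / (SHGC * Irradiance)
  Area = 5395 / (0.45 * 944) = 12.7 m^2

12.7 m^2


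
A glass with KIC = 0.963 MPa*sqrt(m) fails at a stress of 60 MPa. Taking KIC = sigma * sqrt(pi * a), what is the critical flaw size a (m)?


Rearrange KIC = sigma * sqrt(pi * a):
  sqrt(pi * a) = KIC / sigma
  sqrt(pi * a) = 0.963 / 60 = 0.01605
  a = (KIC / sigma)^2 / pi
  a = 0.01605^2 / pi = 0.000082 m

0.000082 m


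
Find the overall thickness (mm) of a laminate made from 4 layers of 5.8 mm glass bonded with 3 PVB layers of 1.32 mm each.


Total thickness = glass contribution + PVB contribution
  Glass: 4 * 5.8 = 23.2 mm
  PVB: 3 * 1.32 = 3.96 mm
  Total = 23.2 + 3.96 = 27.16 mm

27.16 mm


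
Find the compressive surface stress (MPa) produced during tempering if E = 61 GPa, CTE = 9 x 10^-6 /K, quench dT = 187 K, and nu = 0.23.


Tempering stress: sigma = E * alpha * dT / (1 - nu)
  E (MPa) = 61 * 1000 = 61000
  Numerator = 61000 * (9 x 10^-6) * 187 = 102.663
  Denominator = 1 - 0.23 = 0.77
  sigma = 102.663 / 0.77 = 133.3 MPa

133.3 MPa


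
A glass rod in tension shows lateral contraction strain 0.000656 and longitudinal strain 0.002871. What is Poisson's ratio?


Poisson's ratio: nu = lateral strain / axial strain
  nu = 0.000656 / 0.002871 = 0.2285

0.2285


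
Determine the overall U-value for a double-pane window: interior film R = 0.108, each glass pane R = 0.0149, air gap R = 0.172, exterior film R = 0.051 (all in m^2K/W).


Total thermal resistance (series):
  R_total = R_in + R_glass + R_air + R_glass + R_out
  R_total = 0.108 + 0.0149 + 0.172 + 0.0149 + 0.051 = 0.3608 m^2K/W
U-value = 1 / R_total = 1 / 0.3608 = 2.772 W/m^2K

2.772 W/m^2K


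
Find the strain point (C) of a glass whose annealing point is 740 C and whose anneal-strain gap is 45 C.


Strain point = annealing point - difference:
  T_strain = 740 - 45 = 695 C

695 C


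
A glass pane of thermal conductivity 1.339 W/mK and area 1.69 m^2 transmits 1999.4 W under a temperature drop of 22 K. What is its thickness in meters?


Fourier's law: t = k * A * dT / Q
  t = 1.339 * 1.69 * 22 / 1999.4
  t = 49.78402 / 1999.4 = 0.0249 m

0.0249 m


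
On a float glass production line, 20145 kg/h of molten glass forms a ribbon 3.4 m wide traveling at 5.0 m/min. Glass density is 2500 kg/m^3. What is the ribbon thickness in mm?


Ribbon cross-section from mass balance:
  Volume rate = throughput / density = 20145 / 2500 = 8.058 m^3/h
  thickness = volume rate / (speed * 60 * width), i.e.
  thickness = throughput / (60 * speed * width * density) * 1000
  thickness = 20145 / (60 * 5.0 * 3.4 * 2500) * 1000 = 7.9 mm

7.9 mm


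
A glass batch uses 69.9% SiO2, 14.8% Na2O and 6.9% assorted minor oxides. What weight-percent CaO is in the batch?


Pieces sum to 100%:
  CaO = 100 - (SiO2 + Na2O + others)
  CaO = 100 - (69.9 + 14.8 + 6.9) = 8.4%

8.4%


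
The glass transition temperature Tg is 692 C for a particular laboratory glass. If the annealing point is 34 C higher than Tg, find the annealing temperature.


The annealing temperature is Tg plus the offset:
  T_anneal = 692 + 34 = 726 C

726 C


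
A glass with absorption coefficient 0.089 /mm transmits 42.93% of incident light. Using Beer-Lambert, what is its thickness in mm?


Rearrange T = exp(-alpha * thickness):
  thickness = -ln(T) / alpha
  T = 42.93/100 = 0.4293
  ln(T) = -0.8456
  -ln(T) = 0.8456
  thickness = 0.8456 / 0.089 = 9.5 mm

9.5 mm


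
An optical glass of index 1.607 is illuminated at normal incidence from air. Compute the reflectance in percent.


Fresnel reflectance at normal incidence:
  R = ((n - 1)/(n + 1))^2
  (n - 1)/(n + 1) = (1.607 - 1)/(1.607 + 1) = 0.232835
  R = 0.232835^2 = 0.0542121
  R(%) = 0.0542121 * 100 = 5.421%

5.421%


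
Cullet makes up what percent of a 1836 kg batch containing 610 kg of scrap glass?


Cullet ratio = (cullet mass / total batch mass) * 100
  Ratio = 610 / 1836 * 100 = 33.22%

33.22%


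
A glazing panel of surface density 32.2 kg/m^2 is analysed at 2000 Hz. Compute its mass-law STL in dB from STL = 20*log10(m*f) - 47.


Mass law: STL = 20 * log10(m * f) - 47
  m * f = 32.2 * 2000 = 64400
  log10(64400) = 4.80889
  STL = 20 * 4.80889 - 47 = 96.1778 - 47 = 49.2 dB

49.2 dB


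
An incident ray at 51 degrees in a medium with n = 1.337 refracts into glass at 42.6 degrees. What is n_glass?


Apply Snell's law: n1 * sin(theta1) = n2 * sin(theta2)
  n2 = n1 * sin(theta1) / sin(theta2)
  sin(51) = 0.777146
  sin(42.6) = 0.676876
  n2 = 1.337 * 0.777146 / 0.676876 = 1.5351

1.5351


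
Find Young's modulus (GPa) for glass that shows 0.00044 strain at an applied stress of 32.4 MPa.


Young's modulus: E = stress / strain
  E = 32.4 MPa / 0.00044 = 73636.36 MPa
Convert to GPa: 73636.36 / 1000 = 73.64 GPa

73.64 GPa


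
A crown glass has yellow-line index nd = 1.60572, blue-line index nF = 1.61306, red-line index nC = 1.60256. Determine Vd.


Abbe number formula: Vd = (nd - 1) / (nF - nC)
  nd - 1 = 1.60572 - 1 = 0.60572
  nF - nC = 1.61306 - 1.60256 = 0.0105
  Vd = 0.60572 / 0.0105 = 57.69

57.69


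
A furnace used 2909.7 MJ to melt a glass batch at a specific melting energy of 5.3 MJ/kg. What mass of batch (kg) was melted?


Rearrange E = m * s for m:
  m = E / s
  m = 2909.7 / 5.3 = 549.0 kg

549.0 kg


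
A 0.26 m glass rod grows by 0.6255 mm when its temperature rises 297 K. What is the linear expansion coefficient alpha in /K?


Rearrange dL = alpha * L0 * dT for alpha:
  alpha = dL / (L0 * dT)
  alpha = (0.6255 / 1000) / (0.26 * 297) = 0.0000081 /K = 8.1 x 10^-6 /K

8.1 x 10^-6 /K


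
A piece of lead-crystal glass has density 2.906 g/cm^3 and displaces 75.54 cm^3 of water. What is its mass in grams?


Rearrange rho = m / V:
  m = rho * V
  m = 2.906 * 75.54 = 219.519 g

219.519 g


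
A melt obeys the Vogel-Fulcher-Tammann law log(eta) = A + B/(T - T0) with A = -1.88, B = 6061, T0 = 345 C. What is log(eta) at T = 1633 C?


VFT equation: log(eta) = A + B / (T - T0)
  T - T0 = 1633 - 345 = 1288
  B / (T - T0) = 6061 / 1288 = 4.706
  log(eta) = -1.88 + 4.706 = 2.826

2.826


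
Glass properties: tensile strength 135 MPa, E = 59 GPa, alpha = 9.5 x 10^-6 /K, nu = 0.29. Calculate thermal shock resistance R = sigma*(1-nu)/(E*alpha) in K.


Thermal shock resistance: R = sigma * (1 - nu) / (E * alpha)
  Numerator = 135 * (1 - 0.29) = 95.85
  Denominator = 59 * 1000 * (9.5 x 10^-6) = 0.5605
  R = 95.85 / 0.5605 = 171.0 K

171.0 K


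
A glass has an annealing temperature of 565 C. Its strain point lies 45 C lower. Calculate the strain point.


Strain point = annealing point - difference:
  T_strain = 565 - 45 = 520 C

520 C


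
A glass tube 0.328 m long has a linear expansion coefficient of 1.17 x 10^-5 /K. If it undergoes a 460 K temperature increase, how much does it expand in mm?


Thermal expansion formula: dL = alpha * L0 * dT
  dL = (1.17 x 10^-5) * 0.328 * 460 = 0.0017653 m
Convert to mm: 0.0017653 * 1000 = 1.7653 mm

1.7653 mm


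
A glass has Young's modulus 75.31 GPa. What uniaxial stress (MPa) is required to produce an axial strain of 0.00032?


Rearrange E = sigma / epsilon:
  sigma = E * epsilon
  E (MPa) = 75.31 * 1000 = 75310
  sigma = 75310 * 0.00032 = 24.1 MPa

24.1 MPa


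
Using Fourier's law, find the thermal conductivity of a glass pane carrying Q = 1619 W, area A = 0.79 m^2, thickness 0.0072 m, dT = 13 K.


Fourier's law rearranged: k = Q * t / (A * dT)
  Numerator = 1619 * 0.0072 = 11.6568
  Denominator = 0.79 * 13 = 10.27
  k = 11.6568 / 10.27 = 1.135 W/mK

1.135 W/mK


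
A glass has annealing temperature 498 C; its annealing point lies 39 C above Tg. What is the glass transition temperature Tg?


Rearrange T_anneal = Tg + offset for Tg:
  Tg = T_anneal - offset = 498 - 39 = 459 C

459 C


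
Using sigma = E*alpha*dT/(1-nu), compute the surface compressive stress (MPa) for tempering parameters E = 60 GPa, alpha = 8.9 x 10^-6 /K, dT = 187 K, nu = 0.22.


Tempering stress: sigma = E * alpha * dT / (1 - nu)
  E (MPa) = 60 * 1000 = 60000
  Numerator = 60000 * (8.9 x 10^-6) * 187 = 99.858
  Denominator = 1 - 0.22 = 0.78
  sigma = 99.858 / 0.78 = 128.0 MPa

128.0 MPa


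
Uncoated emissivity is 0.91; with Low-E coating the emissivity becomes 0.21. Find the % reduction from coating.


Percentage reduction = (1 - coated/uncoated) * 100
  Ratio = 0.21 / 0.91 = 0.2308
  Reduction = (1 - 0.2308) * 100 = 76.9%

76.9%


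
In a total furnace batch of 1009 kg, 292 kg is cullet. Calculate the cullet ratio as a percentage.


Cullet ratio = (cullet mass / total batch mass) * 100
  Ratio = 292 / 1009 * 100 = 28.94%

28.94%


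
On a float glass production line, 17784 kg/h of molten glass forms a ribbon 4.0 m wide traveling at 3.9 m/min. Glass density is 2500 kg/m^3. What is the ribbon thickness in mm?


Ribbon cross-section from mass balance:
  Volume rate = throughput / density = 17784 / 2500 = 7.1136 m^3/h
  thickness = volume rate / (speed * 60 * width), i.e.
  thickness = throughput / (60 * speed * width * density) * 1000
  thickness = 17784 / (60 * 3.9 * 4.0 * 2500) * 1000 = 7.6 mm

7.6 mm


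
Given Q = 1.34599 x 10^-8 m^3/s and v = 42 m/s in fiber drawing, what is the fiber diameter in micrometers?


Cross-sectional area from continuity:
  A = Q / v = 1.34599 x 10^-8 / 42 = 3.204738 x 10^-10 m^2
Diameter from circular cross-section:
  d = sqrt(4A / pi) * 10^6 (m -> um)
  d = sqrt(4 * 3.204738 x 10^-10 / pi) * 10^6 = 20.2 um

20.2 um


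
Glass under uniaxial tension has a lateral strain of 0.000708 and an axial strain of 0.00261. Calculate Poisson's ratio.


Poisson's ratio: nu = lateral strain / axial strain
  nu = 0.000708 / 0.00261 = 0.2713

0.2713


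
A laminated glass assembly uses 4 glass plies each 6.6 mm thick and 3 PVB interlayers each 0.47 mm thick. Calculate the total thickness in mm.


Total thickness = glass contribution + PVB contribution
  Glass: 4 * 6.6 = 26.4 mm
  PVB: 3 * 0.47 = 1.41 mm
  Total = 26.4 + 1.41 = 27.81 mm

27.81 mm


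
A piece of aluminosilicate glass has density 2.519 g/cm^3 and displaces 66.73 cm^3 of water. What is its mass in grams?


Rearrange rho = m / V:
  m = rho * V
  m = 2.519 * 66.73 = 168.093 g

168.093 g


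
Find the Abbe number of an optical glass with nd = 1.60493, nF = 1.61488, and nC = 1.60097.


Abbe number formula: Vd = (nd - 1) / (nF - nC)
  nd - 1 = 1.60493 - 1 = 0.60493
  nF - nC = 1.61488 - 1.60097 = 0.01391
  Vd = 0.60493 / 0.01391 = 43.49

43.49


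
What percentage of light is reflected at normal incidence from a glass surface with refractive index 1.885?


Fresnel reflectance at normal incidence:
  R = ((n - 1)/(n + 1))^2
  (n - 1)/(n + 1) = (1.885 - 1)/(1.885 + 1) = 0.306759
  R = 0.306759^2 = 0.0941011
  R(%) = 0.0941011 * 100 = 9.41%

9.41%


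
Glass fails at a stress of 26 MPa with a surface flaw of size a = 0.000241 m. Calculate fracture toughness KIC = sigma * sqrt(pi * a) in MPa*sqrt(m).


Fracture toughness: KIC = sigma * sqrt(pi * a)
  pi * a = pi * 0.000241 = 0.000757124
  sqrt(pi * a) = 0.027516
  KIC = 26 * 0.027516 = 0.715 MPa*sqrt(m)

0.715 MPa*sqrt(m)


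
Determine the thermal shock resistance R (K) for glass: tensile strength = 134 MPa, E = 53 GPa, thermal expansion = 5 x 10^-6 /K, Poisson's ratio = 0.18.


Thermal shock resistance: R = sigma * (1 - nu) / (E * alpha)
  Numerator = 134 * (1 - 0.18) = 109.88
  Denominator = 53 * 1000 * (5 x 10^-6) = 0.265
  R = 109.88 / 0.265 = 414.6 K

414.6 K


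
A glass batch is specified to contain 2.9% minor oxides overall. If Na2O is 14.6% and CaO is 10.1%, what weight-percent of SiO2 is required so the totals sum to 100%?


Known pieces sum to 100%:
  SiO2 = 100 - (others + Na2O + CaO)
  SiO2 = 100 - (2.9 + 14.6 + 10.1) = 72.4%

72.4%


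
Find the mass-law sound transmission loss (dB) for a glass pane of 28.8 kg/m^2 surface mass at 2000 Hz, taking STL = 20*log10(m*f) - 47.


Mass law: STL = 20 * log10(m * f) - 47
  m * f = 28.8 * 2000 = 57600
  log10(57600) = 4.76042
  STL = 20 * 4.76042 - 47 = 95.2084 - 47 = 48.2 dB

48.2 dB


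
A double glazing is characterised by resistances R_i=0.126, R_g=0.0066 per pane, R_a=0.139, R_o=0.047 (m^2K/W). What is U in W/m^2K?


Total thermal resistance (series):
  R_total = R_in + R_glass + R_air + R_glass + R_out
  R_total = 0.126 + 0.0066 + 0.139 + 0.0066 + 0.047 = 0.3252 m^2K/W
U-value = 1 / R_total = 1 / 0.3252 = 3.075 W/m^2K

3.075 W/m^2K


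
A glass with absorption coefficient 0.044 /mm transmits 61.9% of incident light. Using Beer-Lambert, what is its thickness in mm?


Rearrange T = exp(-alpha * thickness):
  thickness = -ln(T) / alpha
  T = 61.9/100 = 0.619
  ln(T) = -0.47965
  -ln(T) = 0.47965
  thickness = 0.47965 / 0.044 = 10.9 mm

10.9 mm


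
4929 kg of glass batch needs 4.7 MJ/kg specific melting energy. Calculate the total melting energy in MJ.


Total energy = mass * specific energy
  E = 4929 * 4.7 = 23166.3 MJ

23166.3 MJ


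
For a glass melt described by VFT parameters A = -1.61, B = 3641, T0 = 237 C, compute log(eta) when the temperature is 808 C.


VFT equation: log(eta) = A + B / (T - T0)
  T - T0 = 808 - 237 = 571
  B / (T - T0) = 3641 / 571 = 6.377
  log(eta) = -1.61 + 6.377 = 4.767

4.767


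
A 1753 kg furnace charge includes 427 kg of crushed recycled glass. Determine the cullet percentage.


Cullet ratio = (cullet mass / total batch mass) * 100
  Ratio = 427 / 1753 * 100 = 24.36%

24.36%


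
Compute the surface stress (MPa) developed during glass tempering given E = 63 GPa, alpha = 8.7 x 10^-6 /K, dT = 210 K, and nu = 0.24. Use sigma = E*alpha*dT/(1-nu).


Tempering stress: sigma = E * alpha * dT / (1 - nu)
  E (MPa) = 63 * 1000 = 63000
  Numerator = 63000 * (8.7 x 10^-6) * 210 = 115.101
  Denominator = 1 - 0.24 = 0.76
  sigma = 115.101 / 0.76 = 151.4 MPa

151.4 MPa


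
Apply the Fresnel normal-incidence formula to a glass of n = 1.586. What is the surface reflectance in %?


Fresnel reflectance at normal incidence:
  R = ((n - 1)/(n + 1))^2
  (n - 1)/(n + 1) = (1.586 - 1)/(1.586 + 1) = 0.226605
  R = 0.226605^2 = 0.0513498
  R(%) = 0.0513498 * 100 = 5.135%

5.135%


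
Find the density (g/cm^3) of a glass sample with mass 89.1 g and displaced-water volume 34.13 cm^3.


Use the definition of density:
  rho = mass / volume
  rho = 89.1 / 34.13 = 2.611 g/cm^3

2.611 g/cm^3


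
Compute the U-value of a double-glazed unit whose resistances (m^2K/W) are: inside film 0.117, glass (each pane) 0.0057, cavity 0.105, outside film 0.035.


Total thermal resistance (series):
  R_total = R_in + R_glass + R_air + R_glass + R_out
  R_total = 0.117 + 0.0057 + 0.105 + 0.0057 + 0.035 = 0.2684 m^2K/W
U-value = 1 / R_total = 1 / 0.2684 = 3.726 W/m^2K

3.726 W/m^2K


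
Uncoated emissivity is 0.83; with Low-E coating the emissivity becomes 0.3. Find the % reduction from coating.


Percentage reduction = (1 - coated/uncoated) * 100
  Ratio = 0.3 / 0.83 = 0.3614
  Reduction = (1 - 0.3614) * 100 = 63.9%

63.9%


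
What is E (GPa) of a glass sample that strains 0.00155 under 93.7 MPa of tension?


Young's modulus: E = stress / strain
  E = 93.7 MPa / 0.00155 = 60451.61 MPa
Convert to GPa: 60451.61 / 1000 = 60.45 GPa

60.45 GPa


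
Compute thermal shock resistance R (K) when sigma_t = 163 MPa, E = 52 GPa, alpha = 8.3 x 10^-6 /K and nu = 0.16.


Thermal shock resistance: R = sigma * (1 - nu) / (E * alpha)
  Numerator = 163 * (1 - 0.16) = 136.92
  Denominator = 52 * 1000 * (8.3 x 10^-6) = 0.4316
  R = 136.92 / 0.4316 = 317.2 K

317.2 K


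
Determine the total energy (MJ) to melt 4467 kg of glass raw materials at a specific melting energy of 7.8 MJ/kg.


Total energy = mass * specific energy
  E = 4467 * 7.8 = 34842.6 MJ

34842.6 MJ


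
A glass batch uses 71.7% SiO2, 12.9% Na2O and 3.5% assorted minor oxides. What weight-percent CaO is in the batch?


Pieces sum to 100%:
  CaO = 100 - (SiO2 + Na2O + others)
  CaO = 100 - (71.7 + 12.9 + 3.5) = 11.9%

11.9%


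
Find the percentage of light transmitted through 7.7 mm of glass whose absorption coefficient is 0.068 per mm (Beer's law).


Beer-Lambert law: T = exp(-alpha * thickness)
  exponent = -0.068 * 7.7 = -0.5236
  T = exp(-0.5236) = 0.5924
  Percentage = 0.5924 * 100 = 59.24%

59.24%


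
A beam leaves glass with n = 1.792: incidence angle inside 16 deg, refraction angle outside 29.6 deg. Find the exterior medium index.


Apply Snell's law: n1 * sin(theta1) = n2 * sin(theta2)
  n2 = n1 * sin(theta1) / sin(theta2)
  sin(16) = 0.275637
  sin(29.6) = 0.493942
  n2 = 1.792 * 0.275637 / 0.493942 = 1.0

1.0


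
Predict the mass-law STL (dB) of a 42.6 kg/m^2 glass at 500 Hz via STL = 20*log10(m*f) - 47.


Mass law: STL = 20 * log10(m * f) - 47
  m * f = 42.6 * 500 = 21300
  log10(21300) = 4.32838
  STL = 20 * 4.32838 - 47 = 86.5676 - 47 = 39.6 dB

39.6 dB


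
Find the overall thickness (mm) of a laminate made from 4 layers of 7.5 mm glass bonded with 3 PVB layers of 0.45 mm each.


Total thickness = glass contribution + PVB contribution
  Glass: 4 * 7.5 = 30.0 mm
  PVB: 3 * 0.45 = 1.35 mm
  Total = 30.0 + 1.35 = 31.35 mm

31.35 mm


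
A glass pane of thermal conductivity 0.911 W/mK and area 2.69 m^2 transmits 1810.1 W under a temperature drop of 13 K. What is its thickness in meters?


Fourier's law: t = k * A * dT / Q
  t = 0.911 * 2.69 * 13 / 1810.1
  t = 31.85767 / 1810.1 = 0.0176 m

0.0176 m


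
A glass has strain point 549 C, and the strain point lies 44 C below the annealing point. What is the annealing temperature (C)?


T_anneal = T_strain + gap:
  T_anneal = 549 + 44 = 593 C

593 C


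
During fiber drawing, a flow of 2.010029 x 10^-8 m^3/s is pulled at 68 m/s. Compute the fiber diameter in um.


Cross-sectional area from continuity:
  A = Q / v = 2.010029 x 10^-8 / 68 = 2.955925 x 10^-10 m^2
Diameter from circular cross-section:
  d = sqrt(4A / pi) * 10^6 (m -> um)
  d = sqrt(4 * 2.955925 x 10^-10 / pi) * 10^6 = 19.4 um

19.4 um


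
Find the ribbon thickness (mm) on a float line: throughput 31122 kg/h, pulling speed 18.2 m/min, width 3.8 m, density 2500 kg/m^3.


Ribbon cross-section from mass balance:
  Volume rate = throughput / density = 31122 / 2500 = 12.4488 m^3/h
  thickness = volume rate / (speed * 60 * width), i.e.
  thickness = throughput / (60 * speed * width * density) * 1000
  thickness = 31122 / (60 * 18.2 * 3.8 * 2500) * 1000 = 3.0 mm

3.0 mm


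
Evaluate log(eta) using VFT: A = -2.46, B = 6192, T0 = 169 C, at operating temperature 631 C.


VFT equation: log(eta) = A + B / (T - T0)
  T - T0 = 631 - 169 = 462
  B / (T - T0) = 6192 / 462 = 13.403
  log(eta) = -2.46 + 13.403 = 10.943

10.943


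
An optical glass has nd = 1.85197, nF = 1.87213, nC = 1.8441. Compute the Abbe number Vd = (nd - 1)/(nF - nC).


Abbe number formula: Vd = (nd - 1) / (nF - nC)
  nd - 1 = 1.85197 - 1 = 0.85197
  nF - nC = 1.87213 - 1.8441 = 0.02803
  Vd = 0.85197 / 0.02803 = 30.39

30.39


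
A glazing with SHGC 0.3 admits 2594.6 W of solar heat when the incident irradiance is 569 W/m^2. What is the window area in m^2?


Rearrange Q = Area * SHGC * Irradiance:
  Area = Q / (SHGC * Irradiance)
  Area = 2594.6 / (0.3 * 569) = 15.2 m^2

15.2 m^2


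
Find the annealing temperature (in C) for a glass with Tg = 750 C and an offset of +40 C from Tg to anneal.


The annealing temperature is Tg plus the offset:
  T_anneal = 750 + 40 = 790 C

790 C


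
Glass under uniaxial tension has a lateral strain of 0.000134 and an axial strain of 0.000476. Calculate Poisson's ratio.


Poisson's ratio: nu = lateral strain / axial strain
  nu = 0.000134 / 0.000476 = 0.2815

0.2815


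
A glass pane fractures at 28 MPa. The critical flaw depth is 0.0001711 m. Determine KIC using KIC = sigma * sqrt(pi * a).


Fracture toughness: KIC = sigma * sqrt(pi * a)
  pi * a = pi * 0.0001711 = 0.000537527
  sqrt(pi * a) = 0.023185
  KIC = 28 * 0.023185 = 0.649 MPa*sqrt(m)

0.649 MPa*sqrt(m)


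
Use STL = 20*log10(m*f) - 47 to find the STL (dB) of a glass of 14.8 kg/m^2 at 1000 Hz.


Mass law: STL = 20 * log10(m * f) - 47
  m * f = 14.8 * 1000 = 14800
  log10(14800) = 4.17026
  STL = 20 * 4.17026 - 47 = 83.4052 - 47 = 36.4 dB

36.4 dB


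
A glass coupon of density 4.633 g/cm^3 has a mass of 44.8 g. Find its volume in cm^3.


Rearrange rho = m / V:
  V = m / rho
  V = 44.8 / 4.633 = 9.67 cm^3

9.67 cm^3


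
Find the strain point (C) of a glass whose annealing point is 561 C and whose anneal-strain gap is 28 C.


Strain point = annealing point - difference:
  T_strain = 561 - 28 = 533 C

533 C


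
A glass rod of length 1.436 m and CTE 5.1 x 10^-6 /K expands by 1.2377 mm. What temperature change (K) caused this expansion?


Rearrange dL = alpha * L0 * dT for dT:
  dT = dL / (alpha * L0)
  dL (m) = 1.2377 / 1000 = 0.0012377
  dT = 0.0012377 / ((5.1 x 10^-6) * 1.436) = 169.0 K

169.0 K


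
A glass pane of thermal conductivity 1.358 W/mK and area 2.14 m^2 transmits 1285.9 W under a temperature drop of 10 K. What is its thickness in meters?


Fourier's law: t = k * A * dT / Q
  t = 1.358 * 2.14 * 10 / 1285.9
  t = 29.0612 / 1285.9 = 0.0226 m

0.0226 m


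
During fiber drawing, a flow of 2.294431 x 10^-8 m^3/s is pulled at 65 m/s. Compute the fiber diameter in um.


Cross-sectional area from continuity:
  A = Q / v = 2.294431 x 10^-8 / 65 = 3.529894 x 10^-10 m^2
Diameter from circular cross-section:
  d = sqrt(4A / pi) * 10^6 (m -> um)
  d = sqrt(4 * 3.529894 x 10^-10 / pi) * 10^6 = 21.2 um

21.2 um


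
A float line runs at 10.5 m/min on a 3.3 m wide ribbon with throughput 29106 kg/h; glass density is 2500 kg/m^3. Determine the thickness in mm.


Ribbon cross-section from mass balance:
  Volume rate = throughput / density = 29106 / 2500 = 11.6424 m^3/h
  thickness = volume rate / (speed * 60 * width), i.e.
  thickness = throughput / (60 * speed * width * density) * 1000
  thickness = 29106 / (60 * 10.5 * 3.3 * 2500) * 1000 = 5.6 mm

5.6 mm


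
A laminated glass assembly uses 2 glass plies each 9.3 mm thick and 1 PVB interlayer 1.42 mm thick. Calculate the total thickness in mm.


Total thickness = glass contribution + PVB contribution
  Glass: 2 * 9.3 = 18.6 mm
  PVB: 1 * 1.42 = 1.42 mm
  Total = 18.6 + 1.42 = 20.02 mm

20.02 mm


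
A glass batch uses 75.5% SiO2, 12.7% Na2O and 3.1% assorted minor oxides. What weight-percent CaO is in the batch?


Pieces sum to 100%:
  CaO = 100 - (SiO2 + Na2O + others)
  CaO = 100 - (75.5 + 12.7 + 3.1) = 8.7%

8.7%


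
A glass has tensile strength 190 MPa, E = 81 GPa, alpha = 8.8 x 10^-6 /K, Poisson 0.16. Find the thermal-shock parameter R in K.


Thermal shock resistance: R = sigma * (1 - nu) / (E * alpha)
  Numerator = 190 * (1 - 0.16) = 159.6
  Denominator = 81 * 1000 * (8.8 x 10^-6) = 0.7128
  R = 159.6 / 0.7128 = 223.9 K

223.9 K


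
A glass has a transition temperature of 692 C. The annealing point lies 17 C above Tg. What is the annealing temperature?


The annealing temperature is Tg plus the offset:
  T_anneal = 692 + 17 = 709 C

709 C


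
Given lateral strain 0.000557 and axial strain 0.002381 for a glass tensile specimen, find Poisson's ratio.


Poisson's ratio: nu = lateral strain / axial strain
  nu = 0.000557 / 0.002381 = 0.2339

0.2339


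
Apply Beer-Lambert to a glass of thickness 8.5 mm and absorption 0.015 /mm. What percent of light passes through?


Beer-Lambert law: T = exp(-alpha * thickness)
  exponent = -0.015 * 8.5 = -0.1275
  T = exp(-0.1275) = 0.8803
  Percentage = 0.8803 * 100 = 88.03%

88.03%


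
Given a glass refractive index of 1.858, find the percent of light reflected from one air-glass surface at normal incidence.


Fresnel reflectance at normal incidence:
  R = ((n - 1)/(n + 1))^2
  (n - 1)/(n + 1) = (1.858 - 1)/(1.858 + 1) = 0.30021
  R = 0.30021^2 = 0.090126
  R(%) = 0.090126 * 100 = 9.013%

9.013%


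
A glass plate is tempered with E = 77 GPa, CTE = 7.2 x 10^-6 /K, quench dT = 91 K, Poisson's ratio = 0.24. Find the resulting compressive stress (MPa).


Tempering stress: sigma = E * alpha * dT / (1 - nu)
  E (MPa) = 77 * 1000 = 77000
  Numerator = 77000 * (7.2 x 10^-6) * 91 = 50.4504
  Denominator = 1 - 0.24 = 0.76
  sigma = 50.4504 / 0.76 = 66.4 MPa

66.4 MPa


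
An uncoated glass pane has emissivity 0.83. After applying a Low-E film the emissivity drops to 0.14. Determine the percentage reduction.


Percentage reduction = (1 - coated/uncoated) * 100
  Ratio = 0.14 / 0.83 = 0.1687
  Reduction = (1 - 0.1687) * 100 = 83.1%

83.1%


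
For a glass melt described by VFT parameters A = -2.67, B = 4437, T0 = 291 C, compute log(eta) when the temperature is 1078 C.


VFT equation: log(eta) = A + B / (T - T0)
  T - T0 = 1078 - 291 = 787
  B / (T - T0) = 4437 / 787 = 5.638
  log(eta) = -2.67 + 5.638 = 2.968

2.968


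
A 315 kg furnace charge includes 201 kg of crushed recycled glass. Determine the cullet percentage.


Cullet ratio = (cullet mass / total batch mass) * 100
  Ratio = 201 / 315 * 100 = 63.81%

63.81%


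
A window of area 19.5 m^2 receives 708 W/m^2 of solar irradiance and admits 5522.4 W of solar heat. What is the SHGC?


Rearrange Q = Area * SHGC * Irradiance:
  SHGC = Q / (Area * Irradiance)
  SHGC = 5522.4 / (19.5 * 708) = 0.4

0.4


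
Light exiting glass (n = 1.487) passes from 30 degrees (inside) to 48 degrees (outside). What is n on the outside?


Apply Snell's law: n1 * sin(theta1) = n2 * sin(theta2)
  n2 = n1 * sin(theta1) / sin(theta2)
  sin(30) = 0.5
  sin(48) = 0.743145
  n2 = 1.487 * 0.5 / 0.743145 = 1.0005

1.0005


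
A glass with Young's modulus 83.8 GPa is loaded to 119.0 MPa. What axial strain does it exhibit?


Rearrange E = sigma / epsilon:
  epsilon = sigma / E
  E (MPa) = 83.8 * 1000 = 83800
  epsilon = 119.0 / 83800 = 0.00142

0.00142


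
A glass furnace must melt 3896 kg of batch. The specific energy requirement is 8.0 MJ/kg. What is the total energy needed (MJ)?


Total energy = mass * specific energy
  E = 3896 * 8.0 = 31168 MJ

31168 MJ


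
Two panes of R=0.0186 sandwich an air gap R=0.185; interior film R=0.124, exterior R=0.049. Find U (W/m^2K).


Total thermal resistance (series):
  R_total = R_in + R_glass + R_air + R_glass + R_out
  R_total = 0.124 + 0.0186 + 0.185 + 0.0186 + 0.049 = 0.3952 m^2K/W
U-value = 1 / R_total = 1 / 0.3952 = 2.53 W/m^2K

2.53 W/m^2K


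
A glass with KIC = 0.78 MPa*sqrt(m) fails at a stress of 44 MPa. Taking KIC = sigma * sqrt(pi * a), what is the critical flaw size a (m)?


Rearrange KIC = sigma * sqrt(pi * a):
  sqrt(pi * a) = KIC / sigma
  sqrt(pi * a) = 0.78 / 44 = 0.017727
  a = (KIC / sigma)^2 / pi
  a = 0.017727^2 / pi = 0.0001 m

0.0001 m


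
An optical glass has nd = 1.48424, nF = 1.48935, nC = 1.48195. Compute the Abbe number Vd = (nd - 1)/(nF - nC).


Abbe number formula: Vd = (nd - 1) / (nF - nC)
  nd - 1 = 1.48424 - 1 = 0.48424
  nF - nC = 1.48935 - 1.48195 = 0.0074
  Vd = 0.48424 / 0.0074 = 65.44

65.44


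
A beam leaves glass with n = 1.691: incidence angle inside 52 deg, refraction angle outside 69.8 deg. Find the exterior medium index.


Apply Snell's law: n1 * sin(theta1) = n2 * sin(theta2)
  n2 = n1 * sin(theta1) / sin(theta2)
  sin(52) = 0.788011
  sin(69.8) = 0.938493
  n2 = 1.691 * 0.788011 / 0.938493 = 1.4199

1.4199


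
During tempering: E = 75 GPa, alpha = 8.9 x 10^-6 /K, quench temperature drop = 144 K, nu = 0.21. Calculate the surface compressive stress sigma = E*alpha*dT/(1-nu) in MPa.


Tempering stress: sigma = E * alpha * dT / (1 - nu)
  E (MPa) = 75 * 1000 = 75000
  Numerator = 75000 * (8.9 x 10^-6) * 144 = 96.12
  Denominator = 1 - 0.21 = 0.79
  sigma = 96.12 / 0.79 = 121.7 MPa

121.7 MPa


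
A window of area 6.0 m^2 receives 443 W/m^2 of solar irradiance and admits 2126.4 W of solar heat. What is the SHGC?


Rearrange Q = Area * SHGC * Irradiance:
  SHGC = Q / (Area * Irradiance)
  SHGC = 2126.4 / (6.0 * 443) = 0.8

0.8


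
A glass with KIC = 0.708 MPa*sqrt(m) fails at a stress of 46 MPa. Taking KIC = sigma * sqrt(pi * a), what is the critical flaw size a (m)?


Rearrange KIC = sigma * sqrt(pi * a):
  sqrt(pi * a) = KIC / sigma
  sqrt(pi * a) = 0.708 / 46 = 0.015391
  a = (KIC / sigma)^2 / pi
  a = 0.015391^2 / pi = 0.0000754 m

0.0000754 m
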